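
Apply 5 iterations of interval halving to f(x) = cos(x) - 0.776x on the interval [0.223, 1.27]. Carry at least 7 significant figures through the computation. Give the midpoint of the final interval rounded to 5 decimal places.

0.86102

f(0.223000) = 0.802190, f(1.270000) = -0.689239 (opposite signs)
step 1: m = 0.746500, f(m) = 0.154786 > 0 → root in [0.746500, 1.270000]
step 2: m = 1.008250, f(m) = -0.249060 < 0 → root in [0.746500, 1.008250]
step 3: m = 0.877375, f(m) = -0.041671 < 0 → root in [0.746500, 0.877375]
step 4: m = 0.811937, f(m) = 0.058030 > 0 → root in [0.811937, 0.877375]
step 5: m = 0.844656, f(m) = 0.008535 > 0 → root in [0.844656, 0.877375]
Midpoint of [0.844656, 0.877375] = 0.861016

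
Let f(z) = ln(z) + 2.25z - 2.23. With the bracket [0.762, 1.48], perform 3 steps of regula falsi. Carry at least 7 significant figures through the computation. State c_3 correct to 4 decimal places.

0.9939

f(0.762000) = -0.787309, f(1.480000) = 1.492042
step 1: c = 1.010004, f(c) = 0.052463 > 0 → new bracket [0.762000, 1.010004]
step 2: c = 0.994510, f(c) = 0.002144 > 0 → new bracket [0.762000, 0.994510]
step 3: c = 0.993879, f(c) = 0.000088 > 0 → new bracket [0.762000, 0.993879]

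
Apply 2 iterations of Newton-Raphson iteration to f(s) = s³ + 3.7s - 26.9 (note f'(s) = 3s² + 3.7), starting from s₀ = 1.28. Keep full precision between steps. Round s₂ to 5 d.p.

s_0 = 1.280000: f = -20.066848, f' = 8.615200 → s_1 = 1.280000 - (-20.066848)/(8.615200) = 3.609238
s_1 = 3.609238: f = 33.470261, f' = 42.779789 → s_2 = 3.609238 - (33.470261)/(42.779789) = 2.826853

2.82685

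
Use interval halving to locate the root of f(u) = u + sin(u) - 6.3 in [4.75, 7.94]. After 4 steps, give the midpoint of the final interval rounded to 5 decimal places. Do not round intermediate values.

f(4.750000) = -2.549293, f(7.940000) = 2.636303 (opposite signs)
step 1: m = 6.345000, f(m) = 0.106775 > 0 → root in [4.750000, 6.345000]
step 2: m = 5.547500, f(m) = -1.423595 < 0 → root in [5.547500, 6.345000]
step 3: m = 5.946250, f(m) = -0.684346 < 0 → root in [5.946250, 6.345000]
step 4: m = 6.145625, f(m) = -0.291502 < 0 → root in [6.145625, 6.345000]
Midpoint of [6.145625, 6.345000] = 6.245313

6.24531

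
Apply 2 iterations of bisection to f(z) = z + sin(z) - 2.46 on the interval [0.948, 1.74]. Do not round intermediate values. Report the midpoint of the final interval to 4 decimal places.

1.4430

f(0.948000) = -0.699749, f(1.740000) = 0.265719 (opposite signs)
step 1: m = 1.344000, f(m) = -0.141608 < 0 → root in [1.344000, 1.740000]
step 2: m = 1.542000, f(m) = 0.081585 > 0 → root in [1.344000, 1.542000]
Midpoint of [1.344000, 1.542000] = 1.443000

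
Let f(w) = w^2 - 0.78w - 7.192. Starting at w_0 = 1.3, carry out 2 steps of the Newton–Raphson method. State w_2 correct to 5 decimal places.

3.45290

f'(w) = 2w - 0.78
w_0 = 1.300000: f = -6.516000, f' = 1.820000 → w_1 = 1.300000 - (-6.516000)/(1.820000) = 4.880220
w_1 = 4.880220: f = 12.817974, f' = 8.980440 → w_2 = 4.880220 - (12.817974)/(8.980440) = 3.452898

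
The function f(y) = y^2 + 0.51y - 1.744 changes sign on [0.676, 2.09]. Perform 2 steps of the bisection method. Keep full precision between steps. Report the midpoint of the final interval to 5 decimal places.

f(0.676000) = -0.942264, f(2.090000) = 3.690000 (opposite signs)
step 1: m = 1.383000, f(m) = 0.874019 > 0 → root in [0.676000, 1.383000]
step 2: m = 1.029500, f(m) = -0.159085 < 0 → root in [1.029500, 1.383000]
Midpoint of [1.029500, 1.383000] = 1.206250

1.20625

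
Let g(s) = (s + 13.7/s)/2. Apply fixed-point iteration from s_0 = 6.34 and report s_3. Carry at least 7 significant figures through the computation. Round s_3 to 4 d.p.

s_1 = g(6.340000) = 4.250442
s_2 = g(4.250442) = 3.736818
s_3 = g(3.736818) = 3.701519

3.7015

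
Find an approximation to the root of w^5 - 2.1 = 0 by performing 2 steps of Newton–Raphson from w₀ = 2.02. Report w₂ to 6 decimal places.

Newton update: w ← w − f(w)/f'(w).
f'(w) = 5w⁴
w_0 = 2.020000: f = 31.532322, f' = 83.248321 → w_1 = 2.020000 - (31.532322)/(83.248321) = 1.641226
w_1 = 1.641226: f = 9.808076, f' = 36.277995 → w_2 = 1.641226 - (9.808076)/(36.277995) = 1.370867

1.370867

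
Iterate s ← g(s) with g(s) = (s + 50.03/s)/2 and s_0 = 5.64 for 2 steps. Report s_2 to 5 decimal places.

7.07547

s_1 = g(5.640000) = 7.255284
s_2 = g(7.255284) = 7.075474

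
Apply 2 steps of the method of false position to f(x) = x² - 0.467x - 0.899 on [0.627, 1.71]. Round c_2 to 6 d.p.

f(0.627000) = -0.798680, f(1.710000) = 1.226530
step 1: c = 1.054102, f(c) = -0.280135 < 0 → new bracket [1.054102, 1.710000]
step 2: c = 1.176053, f(c) = -0.065116 < 0 → new bracket [1.176053, 1.710000]

1.176053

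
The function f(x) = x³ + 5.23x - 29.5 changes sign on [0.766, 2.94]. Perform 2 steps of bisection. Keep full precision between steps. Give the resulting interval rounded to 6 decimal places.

f(0.766000) = -25.044365, f(2.940000) = 11.288384 (opposite signs)
step 1: m = 1.853000, f(m) = -13.446333 < 0 → root in [1.853000, 2.940000]
step 2: m = 2.396500, f(m) = -3.202697 < 0 → root in [2.396500, 2.940000]

[2.396500, 2.940000]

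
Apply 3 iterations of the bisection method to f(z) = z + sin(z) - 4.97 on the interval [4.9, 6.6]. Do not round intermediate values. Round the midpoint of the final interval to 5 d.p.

f(4.900000) = -1.052453, f(6.600000) = 1.941541 (opposite signs)
step 1: m = 5.750000, f(m) = 0.271721 > 0 → root in [4.900000, 5.750000]
step 2: m = 5.325000, f(m) = -0.463149 < 0 → root in [5.325000, 5.750000]
step 3: m = 5.537500, f(m) = -0.110975 < 0 → root in [5.537500, 5.750000]
Midpoint of [5.537500, 5.750000] = 5.643750

5.64375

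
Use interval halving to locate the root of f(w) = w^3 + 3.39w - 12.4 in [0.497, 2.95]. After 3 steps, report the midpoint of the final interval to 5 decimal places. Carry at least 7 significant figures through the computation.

f(0.497000) = -10.592407, f(2.950000) = 23.272875 (opposite signs)
step 1: m = 1.723500, f(m) = -1.437761 < 0 → root in [1.723500, 2.950000]
step 2: m = 2.336750, f(m) = 8.281174 > 0 → root in [1.723500, 2.336750]
step 3: m = 2.030125, f(m) = 2.849096 > 0 → root in [1.723500, 2.030125]
Midpoint of [1.723500, 2.030125] = 1.876812

1.87681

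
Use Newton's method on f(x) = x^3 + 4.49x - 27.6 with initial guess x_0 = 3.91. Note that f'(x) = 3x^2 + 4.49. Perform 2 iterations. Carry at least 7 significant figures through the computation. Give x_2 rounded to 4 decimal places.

2.5743

x_0 = 3.910000: f = 49.732371, f' = 50.354300 → x_1 = 3.910000 - (49.732371)/(50.354300) = 2.922351
x_1 = 2.922351: f = 10.478631, f' = 30.110407 → x_2 = 2.922351 - (10.478631)/(30.110407) = 2.574344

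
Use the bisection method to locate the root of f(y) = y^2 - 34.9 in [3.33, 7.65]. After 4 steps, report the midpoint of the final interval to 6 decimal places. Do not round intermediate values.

5.895000

f(3.330000) = -23.811100, f(7.650000) = 23.622500 (opposite signs)
step 1: m = 5.490000, f(m) = -4.759900 < 0 → root in [5.490000, 7.650000]
step 2: m = 6.570000, f(m) = 8.264900 > 0 → root in [5.490000, 6.570000]
step 3: m = 6.030000, f(m) = 1.460900 > 0 → root in [5.490000, 6.030000]
step 4: m = 5.760000, f(m) = -1.722400 < 0 → root in [5.760000, 6.030000]
Midpoint of [5.760000, 6.030000] = 5.895000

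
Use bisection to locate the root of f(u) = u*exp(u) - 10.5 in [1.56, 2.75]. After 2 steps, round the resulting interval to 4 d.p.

f(1.560000) = -3.076239, f(2.750000) = 32.517238 (opposite signs)
step 1: m = 2.155000, f(m) = 8.093103 > 0 → root in [1.560000, 2.155000]
step 2: m = 1.857500, f(m) = 1.402298 > 0 → root in [1.560000, 1.857500]

[1.5600, 1.8575]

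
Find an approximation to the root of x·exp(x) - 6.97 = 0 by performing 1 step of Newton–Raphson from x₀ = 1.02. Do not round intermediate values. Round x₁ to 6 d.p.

1.759281

Newton update: x ← x − f(x)/f'(x).
f'(x) = (x + 1)·exp(x)
x_0 = 1.020000: f = -4.141341, f' = 5.601853 → x_1 = 1.020000 - (-4.141341)/(5.601853) = 1.759281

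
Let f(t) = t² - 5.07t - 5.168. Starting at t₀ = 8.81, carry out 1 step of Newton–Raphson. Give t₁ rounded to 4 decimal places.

f'(t) = 2t - 5.07
t_0 = 8.810000: f = 27.781400, f' = 12.550000 → t_1 = 8.810000 - (27.781400)/(12.550000) = 6.596343

6.5963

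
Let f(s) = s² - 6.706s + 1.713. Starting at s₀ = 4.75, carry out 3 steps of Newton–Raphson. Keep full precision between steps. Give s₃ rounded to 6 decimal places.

6.442521

f'(s) = 2s - 6.706
s_0 = 4.750000: f = -7.578000, f' = 2.794000 → s_1 = 4.750000 - (-7.578000)/(2.794000) = 7.462241
s_1 = 7.462241: f = 7.356249, f' = 8.218481 → s_2 = 7.462241 - (7.356249)/(8.218481) = 6.567154
s_2 = 6.567154: f = 0.801179, f' = 6.428309 → s_3 = 6.567154 - (0.801179)/(6.428309) = 6.442521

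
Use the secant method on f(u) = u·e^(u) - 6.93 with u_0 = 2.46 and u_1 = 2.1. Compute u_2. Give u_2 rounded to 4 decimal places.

1.7841

f(u_0) = 21.863836, f(u_1) = 10.218957
u_2 = 2.100000 - (10.218957)·(2.100000 - 2.460000)/(10.218957 - (21.863836)) = 1.784082; f(u_2) = 3.692627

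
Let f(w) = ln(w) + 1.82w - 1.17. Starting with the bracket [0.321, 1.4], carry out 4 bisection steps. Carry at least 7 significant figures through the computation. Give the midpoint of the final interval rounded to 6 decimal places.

0.759344

f(0.321000) = -1.722094, f(1.400000) = 1.714472 (opposite signs)
step 1: m = 0.860500, f(m) = 0.245868 > 0 → root in [0.321000, 0.860500]
step 2: m = 0.590750, f(m) = -0.621197 < 0 → root in [0.590750, 0.860500]
step 3: m = 0.725625, f(m) = -0.170084 < 0 → root in [0.725625, 0.860500]
step 4: m = 0.793063, f(m) = 0.041521 > 0 → root in [0.725625, 0.793063]
Midpoint of [0.725625, 0.793063] = 0.759344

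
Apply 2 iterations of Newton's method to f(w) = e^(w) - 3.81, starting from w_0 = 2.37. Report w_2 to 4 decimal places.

1.4042

f'(w) = e^(w)
w_0 = 2.370000: f = 6.887392, f' = 10.697392 → w_1 = 2.370000 - (6.887392)/(10.697392) = 1.726162
w_1 = 1.726162: f = 1.809044, f' = 5.619044 → w_2 = 1.726162 - (1.809044)/(5.619044) = 1.404213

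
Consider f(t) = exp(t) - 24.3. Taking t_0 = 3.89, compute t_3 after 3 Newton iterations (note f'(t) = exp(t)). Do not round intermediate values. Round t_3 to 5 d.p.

t_0 = 3.890000: f = 24.610887, f' = 48.910887 → t_1 = 3.890000 - (24.610887)/(48.910887) = 3.386822
t_1 = 3.386822: f = 5.271821, f' = 29.571821 → t_2 = 3.386822 - (5.271821)/(29.571821) = 3.208550
t_2 = 3.208550: f = 0.443186, f' = 24.743186 → t_3 = 3.208550 - (0.443186)/(24.743186) = 3.190639

3.19064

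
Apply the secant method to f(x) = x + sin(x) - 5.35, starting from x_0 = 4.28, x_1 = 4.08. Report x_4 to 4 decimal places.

5.8473

Secant update: x_(k+1) = x_k − f(x_k)·(x_k − x_(k-1))/(f(x_k) − f(x_(k-1))).
f(x_0) = -1.977967, f(x_1) = -2.076618
x_2 = 4.080000 - (-2.076618)·(4.080000 - 4.280000)/(-2.076618 - (-1.977967)) = 8.290051; f(x_2) = 3.846470
x_3 = 8.290051 - (3.846470)·(8.290051 - 4.080000)/(3.846470 - (-2.076618)) = 5.556032; f(x_3) = -0.458714
x_4 = 5.556032 - (-0.458714)·(5.556032 - 8.290051)/(-0.458714 - (3.846470)) = 5.847339; f(x_4) = 0.075162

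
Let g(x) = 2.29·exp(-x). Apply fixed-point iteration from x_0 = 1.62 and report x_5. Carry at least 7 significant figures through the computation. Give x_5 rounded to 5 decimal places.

0.59828

x_1 = g(1.620000) = 0.453188
x_2 = g(0.453188) = 1.455521
x_3 = g(1.455521) = 0.534209
x_4 = g(0.534209) = 1.342245
x_5 = g(1.342245) = 0.598282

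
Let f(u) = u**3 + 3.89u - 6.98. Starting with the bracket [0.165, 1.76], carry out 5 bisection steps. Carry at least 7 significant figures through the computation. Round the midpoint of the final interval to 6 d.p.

1.286484

f(0.165000) = -6.333658, f(1.760000) = 5.318176 (opposite signs)
step 1: m = 0.962500, f(m) = -2.344209 < 0 → root in [0.962500, 1.760000]
step 2: m = 1.361250, f(m) = 0.837661 > 0 → root in [0.962500, 1.361250]
step 3: m = 1.161875, f(m) = -0.891829 < 0 → root in [1.161875, 1.361250]
step 4: m = 1.261563, f(m) = -0.064695 < 0 → root in [1.261563, 1.361250]
step 5: m = 1.311406, f(m) = 0.376709 > 0 → root in [1.261563, 1.311406]
Midpoint of [1.261563, 1.311406] = 1.286484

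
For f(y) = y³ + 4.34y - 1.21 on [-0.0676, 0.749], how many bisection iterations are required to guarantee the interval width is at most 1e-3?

10

Initial width b − a = 0.749 − -0.0676 = 0.816600.
After n steps the width is (b−a)/2^n; need (b−a)/2^n ≤ 1e-3.
So n ≥ log₂(0.816600/1e-3) = log₂(816.6000) ≈ 9.6735.
Hence n = 10.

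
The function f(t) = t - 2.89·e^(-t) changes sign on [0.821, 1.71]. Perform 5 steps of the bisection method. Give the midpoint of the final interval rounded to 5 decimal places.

1.02936

f(0.821000) = -0.450575, f(1.710000) = 1.187298 (opposite signs)
step 1: m = 1.265500, f(m) = 0.450236 > 0 → root in [0.821000, 1.265500]
step 2: m = 1.043250, f(m) = 0.025080 > 0 → root in [0.821000, 1.043250]
step 3: m = 0.932125, f(m) = -0.205715 < 0 → root in [0.932125, 1.043250]
step 4: m = 0.987688, f(m) = -0.088655 < 0 → root in [0.987688, 1.043250]
step 5: m = 1.015469, f(m) = -0.031383 < 0 → root in [1.015469, 1.043250]
Midpoint of [1.015469, 1.043250] = 1.029359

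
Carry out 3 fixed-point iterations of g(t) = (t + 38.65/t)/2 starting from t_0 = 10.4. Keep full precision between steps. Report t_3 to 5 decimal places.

6.21711

t_1 = g(10.400000) = 7.058173
t_2 = g(7.058173) = 6.267047
t_3 = g(6.267047) = 6.217113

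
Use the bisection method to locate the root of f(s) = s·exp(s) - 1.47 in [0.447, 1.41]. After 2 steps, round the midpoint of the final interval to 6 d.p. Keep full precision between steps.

f(0.447000) = -0.771064, f(1.410000) = 4.305297 (opposite signs)
step 1: m = 0.928500, f(m) = 0.879764 > 0 → root in [0.447000, 0.928500]
step 2: m = 0.687750, f(m) = -0.101904 < 0 → root in [0.687750, 0.928500]
Midpoint of [0.687750, 0.928500] = 0.808125

0.808125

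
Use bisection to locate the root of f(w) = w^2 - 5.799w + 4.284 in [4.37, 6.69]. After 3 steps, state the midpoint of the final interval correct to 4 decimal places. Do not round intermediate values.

f(4.370000) = -1.960730, f(6.690000) = 10.244790 (opposite signs)
step 1: m = 5.530000, f(m) = 2.796430 > 0 → root in [4.370000, 5.530000]
step 2: m = 4.950000, f(m) = 0.081450 > 0 → root in [4.370000, 4.950000]
step 3: m = 4.660000, f(m) = -1.023740 < 0 → root in [4.660000, 4.950000]
Midpoint of [4.660000, 4.950000] = 4.805000

4.8050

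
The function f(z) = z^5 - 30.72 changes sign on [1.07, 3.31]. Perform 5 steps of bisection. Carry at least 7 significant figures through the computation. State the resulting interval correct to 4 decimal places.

[1.9800, 2.0500]

f(1.070000) = -29.317448, f(3.310000) = 366.599581 (opposite signs)
step 1: m = 2.190000, f(m) = 19.655640 > 0 → root in [1.070000, 2.190000]
step 2: m = 1.630000, f(m) = -19.213638 < 0 → root in [1.630000, 2.190000]
step 3: m = 1.910000, f(m) = -5.300510 < 0 → root in [1.910000, 2.190000]
step 4: m = 2.050000, f(m) = 5.485063 > 0 → root in [1.910000, 2.050000]
step 5: m = 1.980000, f(m) = -0.288318 < 0 → root in [1.980000, 2.050000]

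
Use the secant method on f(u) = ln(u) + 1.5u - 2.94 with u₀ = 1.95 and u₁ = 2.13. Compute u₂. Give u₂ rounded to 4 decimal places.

Secant update: u_(k+1) = u_k − f(u_k)·(u_k − u_(k-1))/(f(u_k) − f(u_(k-1))).
f(u_0) = 0.652829, f(u_1) = 1.011122
u_2 = 2.130000 - (1.011122)·(2.130000 - 1.950000)/(1.011122 - (0.652829)) = 1.622030; f(u_2) = -0.023277

1.6220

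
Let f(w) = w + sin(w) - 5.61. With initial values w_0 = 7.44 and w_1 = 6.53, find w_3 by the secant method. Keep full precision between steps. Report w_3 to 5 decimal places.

Secant update: w_(k+1) = w_k − f(w_k)·(w_k − w_(k-1))/(f(w_k) − f(w_(k-1))).
f(w_0) = 2.745526, f(w_1) = 1.164316
w_2 = 6.530000 - (1.164316)·(6.530000 - 7.440000)/(1.164316 - (2.745526)) = 5.859926; f(w_2) = -0.160809
w_3 = 5.859926 - (-0.160809)·(5.859926 - 6.530000)/(-0.160809 - (1.164316)) = 5.941242; f(w_3) = -0.004077

5.94124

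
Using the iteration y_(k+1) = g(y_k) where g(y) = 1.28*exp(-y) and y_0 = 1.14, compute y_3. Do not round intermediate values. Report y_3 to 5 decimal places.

y_1 = g(1.140000) = 0.409368
y_2 = g(0.409368) = 0.850009
y_3 = g(0.850009) = 0.547086

0.54709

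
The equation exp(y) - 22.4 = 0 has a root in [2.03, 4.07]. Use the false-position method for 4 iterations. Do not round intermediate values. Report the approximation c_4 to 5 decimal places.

3.07387

f(2.030000) = -14.785914, f(4.070000) = 36.156963
step 1: c = 2.622100, f(c) = -8.635405 < 0 → new bracket [2.622100, 4.070000]
step 2: c = 2.901237, f(c) = -4.203365 < 0 → new bracket [2.901237, 4.070000]
step 3: c = 3.022959, f(c) = -1.847992 < 0 → new bracket [3.022959, 4.070000]
step 4: c = 3.073871, f(c) = -0.774545 < 0 → new bracket [3.073871, 4.070000]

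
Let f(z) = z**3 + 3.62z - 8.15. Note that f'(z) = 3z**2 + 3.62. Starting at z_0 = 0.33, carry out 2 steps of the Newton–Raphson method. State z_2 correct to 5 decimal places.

z_0 = 0.330000: f = -6.919463, f' = 3.946700 → z_1 = 0.330000 - (-6.919463)/(3.946700) = 2.083228
z_1 = 2.083228: f = 8.432151, f' = 16.639511 → z_2 = 2.083228 - (8.432151)/(16.639511) = 1.576473

1.57647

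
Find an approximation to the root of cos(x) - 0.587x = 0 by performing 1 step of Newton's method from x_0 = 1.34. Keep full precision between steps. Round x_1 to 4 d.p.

0.9825

f'(x) = -sin(x) - 0.587
x_0 = 1.340000: f = -0.557827, f' = -1.560485 → x_1 = 1.340000 - (-0.557827)/(-1.560485) = 0.982529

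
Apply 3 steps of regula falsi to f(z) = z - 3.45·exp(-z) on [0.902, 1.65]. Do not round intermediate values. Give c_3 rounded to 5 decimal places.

1.12277

f(0.902000) = -0.497863, f(1.650000) = 0.987428
step 1: c = 1.152726, f(c) = 0.063304 > 0 → new bracket [0.902000, 1.152726]
step 2: c = 1.124443, f(c) = 0.003767 > 0 → new bracket [0.902000, 1.124443]
step 3: c = 1.122772, f(c) = 0.000223 > 0 → new bracket [0.902000, 1.122772]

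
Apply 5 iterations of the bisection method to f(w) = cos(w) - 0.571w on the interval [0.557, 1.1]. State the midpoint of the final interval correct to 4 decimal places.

0.9727

f(0.557000) = 0.530798, f(1.100000) = -0.174504 (opposite signs)
step 1: m = 0.828500, f(m) = 0.202908 > 0 → root in [0.828500, 1.100000]
step 2: m = 0.964250, f(m) = 0.019447 > 0 → root in [0.964250, 1.100000]
step 3: m = 1.032125, f(m) = -0.076347 < 0 → root in [0.964250, 1.032125]
step 4: m = 0.998188, f(m) = -0.028138 < 0 → root in [0.964250, 0.998188]
step 5: m = 0.981219, f(m) = -0.004266 < 0 → root in [0.964250, 0.981219]
Midpoint of [0.964250, 0.981219] = 0.972734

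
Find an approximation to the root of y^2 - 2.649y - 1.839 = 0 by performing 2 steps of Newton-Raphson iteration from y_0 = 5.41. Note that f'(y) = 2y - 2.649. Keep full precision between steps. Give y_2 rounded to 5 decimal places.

y_0 = 5.410000: f = 13.098010, f' = 8.171000 → y_1 = 5.410000 - (13.098010)/(8.171000) = 3.807013
y_1 = 3.807013: f = 2.569569, f' = 4.965025 → y_2 = 3.807013 - (2.569569)/(4.965025) = 3.289479

3.28948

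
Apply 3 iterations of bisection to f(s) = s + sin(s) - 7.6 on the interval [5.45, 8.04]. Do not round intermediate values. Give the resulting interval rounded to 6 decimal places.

[6.745000, 7.068750]

f(5.450000) = -2.890077, f(8.040000) = 1.422748 (opposite signs)
step 1: m = 6.745000, f(m) = -0.409427 < 0 → root in [6.745000, 8.040000]
step 2: m = 7.392500, f(m) = 0.687894 > 0 → root in [6.745000, 7.392500]
step 3: m = 7.068750, f(m) = 0.175975 > 0 → root in [6.745000, 7.068750]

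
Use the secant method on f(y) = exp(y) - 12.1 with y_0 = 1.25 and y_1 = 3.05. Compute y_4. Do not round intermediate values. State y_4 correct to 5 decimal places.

f(y_0) = -8.609657, f(y_1) = 9.015344
y_2 = 3.050000 - (9.015344)·(3.050000 - 1.250000)/(9.015344 - (-8.609657)) = 2.129284; f(y_2) = -3.691156
y_3 = 2.129284 - (-3.691156)·(2.129284 - 3.050000)/(-3.691156 - (9.015344)) = 2.396746; f(y_3) = -1.112634
y_4 = 2.396746 - (-1.112634)·(2.396746 - 2.129284)/(-1.112634 - (-3.691156)) = 2.512156; f(y_4) = 0.231490

2.51216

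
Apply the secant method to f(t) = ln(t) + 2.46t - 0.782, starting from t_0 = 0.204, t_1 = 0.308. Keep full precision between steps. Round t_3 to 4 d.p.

Secant update: t_(k+1) = t_k − f(t_k)·(t_k − t_(k-1))/(f(t_k) − f(t_(k-1))).
f(t_0) = -1.869795, f(t_1) = -1.201975
t_2 = 0.308000 - (-1.201975)·(0.308000 - 0.204000)/(-1.201975 - (-1.869795)) = 0.495184; f(t_2) = -0.266671
t_3 = 0.495184 - (-0.266671)·(0.495184 - 0.308000)/(-0.266671 - (-1.201975)) = 0.548554; f(t_3) = -0.033027

0.5486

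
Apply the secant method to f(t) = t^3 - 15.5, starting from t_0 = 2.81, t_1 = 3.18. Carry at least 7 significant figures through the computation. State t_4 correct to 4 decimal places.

2.4937

f(t_0) = 6.688041, f(t_1) = 16.657432
t_2 = 3.180000 - (16.657432)·(3.180000 - 2.810000)/(16.657432 - (6.688041)) = 2.561783; f(t_2) = 1.312290
t_3 = 2.561783 - (1.312290)·(2.561783 - 3.180000)/(1.312290 - (16.657432)) = 2.508914; f(t_3) = 0.292731
t_4 = 2.508914 - (0.292731)·(2.508914 - 2.561783)/(0.292731 - (1.312290)) = 2.493734; f(t_4) = 0.007814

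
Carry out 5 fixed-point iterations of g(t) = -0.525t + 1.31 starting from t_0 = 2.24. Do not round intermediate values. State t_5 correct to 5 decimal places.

0.80394

t_1 = g(2.240000) = 0.134000
t_2 = g(0.134000) = 1.239650
t_3 = g(1.239650) = 0.659184
t_4 = g(0.659184) = 0.963929
t_5 = g(0.963929) = 0.803938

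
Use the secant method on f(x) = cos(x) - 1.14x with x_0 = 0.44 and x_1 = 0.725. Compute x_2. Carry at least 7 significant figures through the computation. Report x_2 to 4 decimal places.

Secant update: x_(k+1) = x_k − f(x_k)·(x_k − x_(k-1))/(f(x_k) − f(x_(k-1))).
f(x_0) = 0.403152, f(x_1) = -0.078001
x_2 = 0.725000 - (-0.078001)·(0.725000 - 0.440000)/(-0.078001 - (0.403152)) = 0.678798; f(x_2) = 0.004498

0.6788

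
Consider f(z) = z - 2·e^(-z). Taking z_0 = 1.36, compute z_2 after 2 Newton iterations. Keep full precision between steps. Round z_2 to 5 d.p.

0.85197

f'(z) = 1 + 2·e^(-z)
z_0 = 1.360000: f = 0.846678, f' = 1.513322 → z_1 = 1.360000 - (0.846678)/(1.513322) = 0.800516
z_1 = 0.800516: f = -0.097677, f' = 1.898194 → z_2 = 0.800516 - (-0.097677)/(1.898194) = 0.851975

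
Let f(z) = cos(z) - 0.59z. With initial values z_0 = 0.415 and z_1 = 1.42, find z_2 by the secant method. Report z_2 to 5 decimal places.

0.91109

f(z_0) = 0.670266, f(z_1) = -0.687575
z_2 = 1.420000 - (-0.687575)·(1.420000 - 0.415000)/(-0.687575 - (0.670266)) = 0.911095; f(z_2) = 0.075335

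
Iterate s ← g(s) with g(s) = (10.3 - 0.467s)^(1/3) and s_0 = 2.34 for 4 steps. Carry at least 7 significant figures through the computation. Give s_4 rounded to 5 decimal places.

2.10425

s_1 = g(2.340000) = 2.095927
s_2 = g(2.095927) = 2.104541
s_3 = g(2.104541) = 2.104238
s_4 = g(2.104238) = 2.104248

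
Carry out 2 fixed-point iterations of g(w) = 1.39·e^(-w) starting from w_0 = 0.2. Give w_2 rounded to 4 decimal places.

0.4454

w_1 = g(0.200000) = 1.138036
w_2 = g(1.138036) = 0.445423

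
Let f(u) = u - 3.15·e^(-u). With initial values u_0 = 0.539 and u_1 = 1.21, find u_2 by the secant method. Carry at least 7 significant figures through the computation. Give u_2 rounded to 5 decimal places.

1.09425

f(u_0) = -1.298494, f(u_1) = 0.270679
u_2 = 1.210000 - (0.270679)·(1.210000 - 0.539000)/(0.270679 - (-1.298494)) = 1.094254; f(u_2) = 0.039668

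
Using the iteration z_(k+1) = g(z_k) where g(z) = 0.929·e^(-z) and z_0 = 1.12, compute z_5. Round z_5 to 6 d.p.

0.519153

z_1 = g(1.120000) = 0.303114
z_2 = g(0.303114) = 0.686080
z_3 = g(0.686080) = 0.467794
z_4 = g(0.467794) = 0.581909
z_5 = g(0.581909) = 0.519153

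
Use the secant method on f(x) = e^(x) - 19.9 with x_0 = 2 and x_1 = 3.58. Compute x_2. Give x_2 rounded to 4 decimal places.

f(x_0) = -12.510944, f(x_1) = 15.973541
x_2 = 3.580000 - (15.973541)·(3.580000 - 2.000000)/(15.973541 - (-12.510944)) = 2.693967; f(x_2) = -5.109768

2.6940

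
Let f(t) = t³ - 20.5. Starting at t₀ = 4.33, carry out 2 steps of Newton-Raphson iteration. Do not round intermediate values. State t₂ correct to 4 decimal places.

2.8139

f'(t) = 3t²
t_0 = 4.330000: f = 60.682737, f' = 56.246700 → t_1 = 4.330000 - (60.682737)/(56.246700) = 3.251132
t_1 = 3.251132: f = 13.864023, f' = 31.709587 → t_2 = 3.251132 - (13.864023)/(31.709587) = 2.813914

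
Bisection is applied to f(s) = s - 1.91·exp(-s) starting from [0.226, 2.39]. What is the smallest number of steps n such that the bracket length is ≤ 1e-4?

Initial width b − a = 2.39 − 0.226 = 2.164000.
After n steps the width is (b−a)/2^n; need (b−a)/2^n ≤ 1e-4.
So n ≥ log₂(2.164000/1e-4) = log₂(21640.0000) ≈ 14.4014.
Hence n = 15.

15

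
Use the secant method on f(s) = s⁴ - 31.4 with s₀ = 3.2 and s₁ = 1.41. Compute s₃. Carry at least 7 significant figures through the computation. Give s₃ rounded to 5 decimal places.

f(s_0) = 73.457600, f(s_1) = -27.447458
s_2 = 1.410000 - (-27.447458)·(1.410000 - 3.200000)/(-27.447458 - (73.457600)) = 1.896903; f(s_2) = -18.452669
s_3 = 1.896903 - (-18.452669)·(1.896903 - 1.410000)/(-18.452669 - (-27.447458)) = 2.895776; f(s_3) = 38.916925

2.89578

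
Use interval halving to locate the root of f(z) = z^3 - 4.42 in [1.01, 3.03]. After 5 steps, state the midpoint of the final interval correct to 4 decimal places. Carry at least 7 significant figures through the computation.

1.6097

f(1.010000) = -3.389699, f(3.030000) = 23.398127 (opposite signs)
step 1: m = 2.020000, f(m) = 3.822408 > 0 → root in [1.010000, 2.020000]
step 2: m = 1.515000, f(m) = -0.942734 < 0 → root in [1.515000, 2.020000]
step 3: m = 1.767500, f(m) = 1.101769 > 0 → root in [1.515000, 1.767500]
step 4: m = 1.641250, f(m) = 0.001038 > 0 → root in [1.515000, 1.641250]
step 5: m = 1.578125, f(m) = -0.489714 < 0 → root in [1.578125, 1.641250]
Midpoint of [1.578125, 1.641250] = 1.609688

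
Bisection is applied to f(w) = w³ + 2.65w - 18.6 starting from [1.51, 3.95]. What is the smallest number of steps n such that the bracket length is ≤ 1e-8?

28

Initial width b − a = 3.95 − 1.51 = 2.440000.
After n steps the width is (b−a)/2^n; need (b−a)/2^n ≤ 1e-8.
So n ≥ log₂(2.440000/1e-8) = log₂(244000000.0000) ≈ 27.8623.
Hence n = 28.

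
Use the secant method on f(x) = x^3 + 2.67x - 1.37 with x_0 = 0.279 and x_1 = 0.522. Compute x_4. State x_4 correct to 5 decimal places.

0.47338

Secant update: x_(k+1) = x_k − f(x_k)·(x_k − x_(k-1))/(f(x_k) − f(x_(k-1))).
f(x_0) = -0.603352, f(x_1) = 0.165977
x_2 = 0.522000 - (0.165977)·(0.522000 - 0.279000)/(0.165977 - (-0.603352)) = 0.469575; f(x_2) = -0.012694
x_3 = 0.469575 - (-0.012694)·(0.469575 - 0.522000)/(-0.012694 - (0.165977)) = 0.473299; f(x_3) = -0.000266
x_4 = 0.473299 - (-0.000266)·(0.473299 - 0.469575)/(-0.000266 - (-0.012694)) = 0.473379; f(x_4) = 0.000000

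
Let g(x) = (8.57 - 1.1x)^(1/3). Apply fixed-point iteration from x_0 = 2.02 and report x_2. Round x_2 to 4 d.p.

1.8694

x_1 = g(2.020000) = 1.851593
x_2 = g(1.851593) = 1.869432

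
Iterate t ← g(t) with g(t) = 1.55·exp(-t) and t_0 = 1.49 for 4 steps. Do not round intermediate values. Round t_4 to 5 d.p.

0.92190

t_1 = g(1.490000) = 0.349328
t_2 = g(0.349328) = 1.093001
t_3 = g(1.093001) = 0.519574
t_4 = g(0.519574) = 0.921900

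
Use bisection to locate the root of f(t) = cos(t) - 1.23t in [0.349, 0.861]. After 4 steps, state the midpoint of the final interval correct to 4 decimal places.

f(0.349000) = 0.510445, f(0.861000) = -0.407351 (opposite signs)
step 1: m = 0.605000, f(m) = 0.078352 > 0 → root in [0.605000, 0.861000]
step 2: m = 0.733000, f(m) = -0.158420 < 0 → root in [0.605000, 0.733000]
step 3: m = 0.669000, f(m) = -0.038428 < 0 → root in [0.605000, 0.669000]
step 4: m = 0.637000, f(m) = 0.020374 > 0 → root in [0.637000, 0.669000]
Midpoint of [0.637000, 0.669000] = 0.653000

0.6530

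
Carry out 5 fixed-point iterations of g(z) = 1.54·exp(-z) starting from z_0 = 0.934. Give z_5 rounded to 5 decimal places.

0.69715

z_1 = g(0.934000) = 0.605187
z_2 = g(0.605187) = 0.840797
z_3 = g(0.840797) = 0.664304
z_4 = g(0.664304) = 0.792532
z_5 = g(0.792532) = 0.697153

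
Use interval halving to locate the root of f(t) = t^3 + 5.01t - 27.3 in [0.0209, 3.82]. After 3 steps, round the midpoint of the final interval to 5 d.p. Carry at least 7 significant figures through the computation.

2.63278

f(0.020900) = -27.195282, f(3.820000) = 47.581168 (opposite signs)
step 1: m = 1.920450, f(m) = -10.595680 < 0 → root in [1.920450, 3.820000]
step 2: m = 2.870225, f(m) = 10.725291 > 0 → root in [1.920450, 2.870225]
step 3: m = 2.395338, f(m) = -1.555771 < 0 → root in [2.395338, 2.870225]
Midpoint of [2.395338, 2.870225] = 2.632781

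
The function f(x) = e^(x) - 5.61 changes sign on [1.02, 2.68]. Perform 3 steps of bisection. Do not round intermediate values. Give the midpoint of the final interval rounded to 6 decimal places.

1.746250

f(1.020000) = -2.836805, f(2.680000) = 8.975093 (opposite signs)
step 1: m = 1.850000, f(m) = 0.749820 > 0 → root in [1.020000, 1.850000]
step 2: m = 1.435000, f(m) = -1.410355 < 0 → root in [1.435000, 1.850000]
step 3: m = 1.642500, f(m) = -0.441926 < 0 → root in [1.642500, 1.850000]
Midpoint of [1.642500, 1.850000] = 1.746250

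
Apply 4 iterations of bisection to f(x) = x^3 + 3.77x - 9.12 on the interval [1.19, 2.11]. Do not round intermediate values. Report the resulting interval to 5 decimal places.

f(1.190000) = -2.948541, f(2.110000) = 8.228631 (opposite signs)
step 1: m = 1.650000, f(m) = 1.592625 > 0 → root in [1.190000, 1.650000]
step 2: m = 1.420000, f(m) = -0.903312 < 0 → root in [1.420000, 1.650000]
step 3: m = 1.535000, f(m) = 0.283755 > 0 → root in [1.420000, 1.535000]
step 4: m = 1.477500, f(m) = -0.324433 < 0 → root in [1.477500, 1.535000]

[1.47750, 1.53500]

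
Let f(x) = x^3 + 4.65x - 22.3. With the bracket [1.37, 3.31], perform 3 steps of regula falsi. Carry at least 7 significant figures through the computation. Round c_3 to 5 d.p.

f(1.370000) = -13.358147, f(3.310000) = 29.356191
step 1: c = 1.976700, f(c) = -5.384694 < 0 → new bracket [1.976700, 3.310000]
step 2: c = 2.183356, f(c) = -1.739235 < 0 → new bracket [2.183356, 3.310000]
step 3: c = 2.246372, f(c) = -0.518757 < 0 → new bracket [2.246372, 3.310000]

2.24637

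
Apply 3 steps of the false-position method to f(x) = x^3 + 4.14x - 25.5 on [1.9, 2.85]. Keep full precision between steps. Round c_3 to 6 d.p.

f(1.900000) = -10.775000, f(2.850000) = 9.448125
step 1: c = 2.406166, f(c) = -1.607659 < 0 → new bracket [2.406166, 2.850000]
step 2: c = 2.470705, f(c) = -0.189150 < 0 → new bracket [2.470705, 2.850000]
step 3: c = 2.478149, f(c) = -0.021589 < 0 → new bracket [2.478149, 2.850000]

2.478149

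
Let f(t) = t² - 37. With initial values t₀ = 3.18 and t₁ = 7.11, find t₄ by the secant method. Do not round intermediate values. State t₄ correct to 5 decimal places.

f(t_0) = -26.887600, f(t_1) = 13.552100
t_2 = 7.110000 - (13.552100)·(7.110000 - 3.180000)/(13.552100 - (-26.887600)) = 5.792983; f(t_2) = -3.441342
t_3 = 5.792983 - (-3.441342)·(5.792983 - 7.110000)/(-3.441342 - (13.552100)) = 6.059693; f(t_3) = -0.280127
t_4 = 6.059693 - (-0.280127)·(6.059693 - 5.792983)/(-0.280127 - (-3.441342)) = 6.083327; f(t_4) = 0.006862

6.08333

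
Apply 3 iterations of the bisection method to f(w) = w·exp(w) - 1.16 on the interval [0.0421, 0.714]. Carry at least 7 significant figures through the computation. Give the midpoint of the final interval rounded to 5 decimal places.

0.58802

f(0.042100) = -1.116090, f(0.714000) = 0.298090 (opposite signs)
step 1: m = 0.378050, f(m) = -0.608260 < 0 → root in [0.378050, 0.714000]
step 2: m = 0.546025, f(m) = -0.217355 < 0 → root in [0.546025, 0.714000]
step 3: m = 0.630012, f(m) = 0.022933 > 0 → root in [0.546025, 0.630012]
Midpoint of [0.546025, 0.630012] = 0.588019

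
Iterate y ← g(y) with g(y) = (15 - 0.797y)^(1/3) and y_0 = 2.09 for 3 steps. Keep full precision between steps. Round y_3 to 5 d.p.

2.35859

y_1 = g(2.090000) = 2.371318
y_2 = g(2.371318) = 2.357952
y_3 = g(2.357952) = 2.358590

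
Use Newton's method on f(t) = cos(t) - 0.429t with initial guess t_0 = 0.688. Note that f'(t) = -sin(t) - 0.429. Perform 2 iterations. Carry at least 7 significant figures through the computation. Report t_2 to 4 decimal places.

Newton update: t ← t − f(t)/f'(t).
t_0 = 0.688000: f = 0.477366, f' = -1.063993 → t_1 = 0.688000 - (0.477366)/(-1.063993) = 1.136655
t_1 = 1.136655: f = -0.066993, f' = -1.336231 → t_2 = 1.136655 - (-0.066993)/(-1.336231) = 1.086519

1.0865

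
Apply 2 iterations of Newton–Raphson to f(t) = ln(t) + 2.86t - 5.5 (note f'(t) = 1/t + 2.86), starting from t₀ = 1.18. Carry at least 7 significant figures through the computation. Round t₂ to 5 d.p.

1.73116

t_0 = 1.180000: f = -1.959686, f' = 3.707458 → t_1 = 1.180000 - (-1.959686)/(3.707458) = 1.708579
t_1 = 1.708579: f = -0.077801, f' = 3.445282 → t_2 = 1.708579 - (-0.077801)/(3.445282) = 1.731161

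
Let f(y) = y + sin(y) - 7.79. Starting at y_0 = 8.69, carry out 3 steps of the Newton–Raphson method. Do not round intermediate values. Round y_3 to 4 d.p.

f'(y) = 1 + cos(y)
y_0 = 8.690000: f = 1.570422, f' = 0.258020 → y_1 = 8.690000 - (1.570422)/(0.258020) = 2.603572
y_1 = 2.603572: f = -4.673991, f' = 0.141275 → y_2 = 2.603572 - (-4.673991)/(0.141275) = 35.687821
y_2 = 35.687821: f = 26.993280, f' = 0.573613 → y_3 = 35.687821 - (26.993280)/(0.573613) = -11.370499

-11.3705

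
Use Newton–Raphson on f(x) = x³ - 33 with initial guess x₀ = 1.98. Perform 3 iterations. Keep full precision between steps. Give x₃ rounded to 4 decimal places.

f'(x) = 3x²
x_0 = 1.980000: f = -25.237608, f' = 11.761200 → x_1 = 1.980000 - (-25.237608)/(11.761200) = 4.125836
x_1 = 4.125836: f = 37.232144, f' = 51.067572 → x_2 = 4.125836 - (37.232144)/(51.067572) = 3.396760
x_2 = 3.396760: f = 6.191746, f' = 34.613937 → x_3 = 3.396760 - (6.191746)/(34.613937) = 3.217880

3.2179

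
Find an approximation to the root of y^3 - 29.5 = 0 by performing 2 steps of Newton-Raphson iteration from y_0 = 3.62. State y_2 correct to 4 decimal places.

3.0916

f'(y) = 3y^2
y_0 = 3.620000: f = 17.937928, f' = 39.313200 → y_1 = 3.620000 - (17.937928)/(39.313200) = 3.163717
y_1 = 3.163717: f = 2.165989, f' = 30.027324 → y_2 = 3.163717 - (2.165989)/(30.027324) = 3.091583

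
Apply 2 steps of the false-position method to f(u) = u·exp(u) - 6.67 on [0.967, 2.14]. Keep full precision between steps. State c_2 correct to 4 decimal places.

f(0.967000) = -4.126749, f(2.140000) = 11.518797
step 1: c = 1.276396, f(c) = -2.095775 < 0 → new bracket [1.276396, 2.140000]
step 2: c = 1.409336, f(c) = -0.901252 < 0 → new bracket [1.409336, 2.140000]

1.4093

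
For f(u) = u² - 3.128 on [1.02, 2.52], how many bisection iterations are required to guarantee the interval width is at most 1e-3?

Initial width b − a = 2.52 − 1.02 = 1.500000.
After n steps the width is (b−a)/2^n; need (b−a)/2^n ≤ 1e-3.
So n ≥ log₂(1.500000/1e-3) = log₂(1500.0000) ≈ 10.5507.
Hence n = 11.

11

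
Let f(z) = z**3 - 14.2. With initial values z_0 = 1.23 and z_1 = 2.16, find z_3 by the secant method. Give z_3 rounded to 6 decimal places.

2.399142

f(z_0) = -12.339133, f(z_1) = -4.122304
z_2 = 2.160000 - (-4.122304)·(2.160000 - 1.230000)/(-4.122304 - (-12.339133)) = 2.626572; f(z_2) = 3.920407
z_3 = 2.626572 - (3.920407)·(2.626572 - 2.160000)/(3.920407 - (-4.122304)) = 2.399142; f(z_3) = -0.390817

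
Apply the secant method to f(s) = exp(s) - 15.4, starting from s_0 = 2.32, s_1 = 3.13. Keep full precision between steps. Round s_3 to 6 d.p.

f(s_0) = -5.224326, f(s_1) = 7.473980
s_2 = 3.130000 - (7.473980)·(3.130000 - 2.320000)/(7.473980 - (-5.224326)) = 2.653249; f(s_2) = -1.199893
s_3 = 2.653249 - (-1.199893)·(2.653249 - 3.130000)/(-1.199893 - (7.473980)) = 2.719200; f(s_3) = -0.231811

2.719200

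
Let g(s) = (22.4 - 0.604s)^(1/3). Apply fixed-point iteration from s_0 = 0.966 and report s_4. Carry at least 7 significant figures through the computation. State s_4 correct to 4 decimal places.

s_1 = g(0.966000) = 2.794229
s_2 = g(2.794229) = 2.746266
s_3 = g(2.746266) = 2.747546
s_4 = g(2.747546) = 2.747512

2.7475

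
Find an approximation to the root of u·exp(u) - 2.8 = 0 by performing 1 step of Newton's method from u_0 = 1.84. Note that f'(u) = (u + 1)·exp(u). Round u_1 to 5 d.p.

u_0 = 1.840000: f = 8.785630, f' = 17.882169 → u_1 = 1.840000 - (8.785630)/(17.882169) = 1.348693

1.34869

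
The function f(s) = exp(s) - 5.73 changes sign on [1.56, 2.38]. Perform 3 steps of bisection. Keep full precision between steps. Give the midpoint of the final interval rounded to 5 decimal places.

f(1.560000) = -0.971179, f(2.380000) = 5.074903 (opposite signs)
step 1: m = 1.970000, f(m) = 1.440676 > 0 → root in [1.560000, 1.970000]
step 2: m = 1.765000, f(m) = 0.111572 > 0 → root in [1.560000, 1.765000]
step 3: m = 1.662500, f(m) = -0.457524 < 0 → root in [1.662500, 1.765000]
Midpoint of [1.662500, 1.765000] = 1.713750

1.71375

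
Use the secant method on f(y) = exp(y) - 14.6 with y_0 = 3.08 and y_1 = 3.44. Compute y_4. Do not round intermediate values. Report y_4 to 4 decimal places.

2.6835

Secant update: y_(k+1) = y_k − f(y_k)·(y_k − y_(k-1))/(f(y_k) − f(y_(k-1))).
f(y_0) = 7.158402, f(y_1) = 16.586958
y_2 = 3.440000 - (16.586958)·(3.440000 - 3.080000)/(16.586958 - (7.158402)) = 2.806679; f(y_2) = 1.954844
y_3 = 2.806679 - (1.954844)·(2.806679 - 3.440000)/(1.954844 - (16.586958)) = 2.722067; f(y_3) = 0.611737
y_4 = 2.722067 - (0.611737)·(2.722067 - 2.806679)/(0.611737 - (1.954844)) = 2.683530; f(y_4) = 0.036667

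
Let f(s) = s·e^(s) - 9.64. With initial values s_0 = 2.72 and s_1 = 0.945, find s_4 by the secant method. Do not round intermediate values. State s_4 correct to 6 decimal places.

1.617947

f(s_0) = 31.650477, f(s_1) = -7.208691
s_2 = 0.945000 - (-7.208691)·(0.945000 - 2.720000)/(-7.208691 - (31.650477)) = 1.274277; f(s_2) = -5.083040
s_3 = 1.274277 - (-5.083040)·(1.274277 - 0.945000)/(-5.083040 - (-7.208691)) = 2.061672; f(s_3) = 6.562884
s_4 = 2.061672 - (6.562884)·(2.061672 - 1.274277)/(6.562884 - (-5.083040)) = 1.617947; f(s_4) = -1.481130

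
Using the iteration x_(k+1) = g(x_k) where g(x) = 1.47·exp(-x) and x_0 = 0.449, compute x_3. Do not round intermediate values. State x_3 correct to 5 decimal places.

x_1 = g(0.449000) = 0.938251
x_2 = g(0.938251) = 0.575228
x_3 = g(0.575228) = 0.826988

0.82699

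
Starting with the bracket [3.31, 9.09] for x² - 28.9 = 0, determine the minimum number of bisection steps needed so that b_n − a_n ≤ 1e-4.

Initial width b − a = 9.09 − 3.31 = 5.780000.
After n steps the width is (b−a)/2^n; need (b−a)/2^n ≤ 1e-4.
So n ≥ log₂(5.780000/1e-4) = log₂(57800.0000) ≈ 15.8188.
Hence n = 16.

16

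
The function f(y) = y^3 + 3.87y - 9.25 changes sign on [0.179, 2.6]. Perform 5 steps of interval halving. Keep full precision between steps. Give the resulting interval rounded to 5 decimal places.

f(0.179000) = -8.551535, f(2.600000) = 18.388000 (opposite signs)
step 1: m = 1.389500, f(m) = -1.189913 < 0 → root in [1.389500, 2.600000]
step 2: m = 1.994750, f(m) = 6.406848 > 0 → root in [1.389500, 1.994750]
step 3: m = 1.692125, f(m) = 2.143563 > 0 → root in [1.389500, 1.692125]
step 4: m = 1.540812, f(m) = 0.370992 > 0 → root in [1.389500, 1.540812]
step 5: m = 1.465156, f(m) = -0.434620 < 0 → root in [1.465156, 1.540812]

[1.46516, 1.54081]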